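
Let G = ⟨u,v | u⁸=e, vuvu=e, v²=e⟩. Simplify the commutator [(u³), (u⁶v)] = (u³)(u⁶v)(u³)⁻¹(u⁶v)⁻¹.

[(u³), (u⁶v)] = (u³)·(u⁶v)·(u³)⁻¹·(u⁶v)⁻¹.
  (u³) · (u⁶v) = uv
  (uv) · (u⁵) = u⁴v
  (u⁴v) · (u⁶v) = u⁶

Answer: u⁶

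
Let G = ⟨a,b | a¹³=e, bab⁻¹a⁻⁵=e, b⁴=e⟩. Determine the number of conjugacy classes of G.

The conjugacy classes (representative and size) are:
  [e] (size 1), [a] (size 4), [a²] (size 4), [a⁹] (size 4), [a¹²b] (size 13), [a⁴b²] (size 13), [a¹²b³] (size 13).
Class equation: 1 + 4 + 4 + 4 + 13 + 13 + 13 = 52 = |G|. So G has 7 conjugacy classes.

Answer: 7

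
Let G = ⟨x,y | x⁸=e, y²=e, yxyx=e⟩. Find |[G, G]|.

G' = [G, G] is generated by all commutators. The generator-pair commutators are: [x, y] = x².
The subgroup they normally generate is {e, x², x⁴, x⁶}, of order 4.
Check: |G/G'| = 16/4 = 4 is the order of the abelianisation.

Answer: 4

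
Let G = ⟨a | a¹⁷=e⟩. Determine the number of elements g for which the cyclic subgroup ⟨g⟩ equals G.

G is cyclic of order 17. An element generates G iff its order is 17, and a cyclic group of order 17 has exactly φ(17) = 16 such elements.

Answer: 16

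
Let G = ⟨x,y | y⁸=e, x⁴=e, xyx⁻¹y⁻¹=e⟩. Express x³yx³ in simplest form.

Multiply left to right, reducing at each step:
  (x³) · y = x³y
  (x³y) · x³ = x²y

Answer: x²y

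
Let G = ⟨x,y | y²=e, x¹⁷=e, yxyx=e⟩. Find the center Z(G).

An element z ∈ Z(G) iff z commutes with every generator.
For example e is central: e·x = x = x·e; e·y = y = y·e.
Whereas x ∉ Z(G) since x·y = xy ≠ x¹⁶y = y·x.
Checking each of the 34 elements this way gives Z(G) = {e}, of order 1.

Answer: {e}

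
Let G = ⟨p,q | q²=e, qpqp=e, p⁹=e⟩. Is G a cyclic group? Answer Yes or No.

Every cyclic group is abelian. But p·q = pq while q·p = p⁸q, so p·q ≠ q·p and G is not abelian. Hence G is not cyclic.

Answer: No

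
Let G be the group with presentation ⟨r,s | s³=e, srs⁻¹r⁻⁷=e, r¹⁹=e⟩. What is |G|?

Enumerate words in the generators, reducing via the relations: the distinct elements are
  {e, r, s, rs, r², r³, r⁴, r⁵, r⁶, r⁷, r⁸, r⁹, s², rs², r²s, r³s, r¹², r¹³, r¹¹, r¹⁰, r¹⁴, r¹⁵, r¹⁶, r¹⁷, r¹⁸, r⁴s, r⁵s, r⁶s, r⁷s, r⁸s, r⁹s, r²s², r³s², r¹²s, r¹³s, r¹¹s, r¹⁰s, r¹⁴s, r¹⁵s, r¹⁶s, r¹⁷s, r¹⁸s, r⁴s², r⁵s², r⁶s², r⁷s², r⁸s², r⁹s², r¹²s², r¹³s², r¹¹s², r¹⁰s², r¹⁴s², r¹⁵s², r¹⁶s², r¹⁷s², r¹⁸s²}.
No further products give new elements, so |G| = 57.

Answer: 57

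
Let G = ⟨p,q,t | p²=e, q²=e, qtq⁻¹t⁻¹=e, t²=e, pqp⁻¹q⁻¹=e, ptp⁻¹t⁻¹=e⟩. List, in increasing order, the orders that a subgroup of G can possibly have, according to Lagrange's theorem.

|G| = 8 = 2³. By Lagrange's theorem the order of any subgroup divides 8; the divisors of 8 are 1, 2, 4, 8.

Answer: 1, 2, 4, 8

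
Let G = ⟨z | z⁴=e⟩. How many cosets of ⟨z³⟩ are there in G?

First find ord(z³) by computing successive powers:
  (z³)¹ = z³, (z³)² = z², (z³)³ = z, (z³)⁴ = e.
So |⟨z³⟩| = ord(z³) = 4. With |G| = 4, by Lagrange [G : ⟨z³⟩] = 4/4 = 1.

Answer: 1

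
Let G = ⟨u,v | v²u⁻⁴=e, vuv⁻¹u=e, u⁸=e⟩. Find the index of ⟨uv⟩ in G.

First find ord(uv) by computing successive powers:
  (uv)¹ = uv, (uv)² = u⁴, (uv)³ = uv⁻¹, (uv)⁴ = e.
So |⟨uv⟩| = ord(uv) = 4. With |G| = 16, by Lagrange [G : ⟨uv⟩] = 16/4 = 4.

Answer: 4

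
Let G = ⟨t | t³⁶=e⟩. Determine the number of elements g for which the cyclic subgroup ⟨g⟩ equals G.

G is cyclic of order 36. An element generates G iff its order is 36, and a cyclic group of order 36 has exactly φ(36) = 12 such elements.

Answer: 12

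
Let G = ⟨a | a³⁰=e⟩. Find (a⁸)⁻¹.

The order of (a⁸) is 15 (smallest k with (a⁸)ᵏ = e), so (a⁸)⁻¹ = (a⁸)¹⁴ = a²².
Check: (a⁸) · (a²²) → (a⁸) · a²² = e, giving e as required.

Answer: a²²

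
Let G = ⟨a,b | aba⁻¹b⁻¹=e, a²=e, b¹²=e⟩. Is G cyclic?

|G| = 24, but the maximum element order in G is 12 < 24. No single element generates all of G, so G is not cyclic.

Answer: No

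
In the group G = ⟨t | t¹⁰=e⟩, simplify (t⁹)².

Compute successive powers of (t⁹), reducing at each step:
  (t⁹)²: (t⁹) · t⁹ = t⁸

Answer: t⁸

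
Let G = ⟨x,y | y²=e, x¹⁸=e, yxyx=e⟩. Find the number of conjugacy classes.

The conjugacy classes (representative and size) are:
  [e] (size 1), [x] (size 2), [x²] (size 2), [x³] (size 2), [x¹⁴] (size 2), [x⁵] (size 2), [x¹²] (size 2), [x⁷] (size 2), [x¹⁰] (size 2), [x⁹] (size 1), [x¹⁰y] (size 9), [xy] (size 9).
Class equation: 1 + 2 + 2 + 2 + 2 + 2 + 2 + 2 + 2 + 1 + 9 + 9 = 36 = |G|. So G has 12 conjugacy classes.

Answer: 12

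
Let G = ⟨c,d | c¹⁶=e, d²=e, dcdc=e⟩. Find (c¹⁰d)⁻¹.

The order of (c¹⁰d) is 2 (smallest k with (c¹⁰d)ᵏ = e), so (c¹⁰d)⁻¹ = (c¹⁰d)¹ = c¹⁰d.
Check: (c¹⁰d) · (c¹⁰d) → (c¹⁰d) · c¹⁰ = d;   d · d = e, giving e as required.

Answer: c¹⁰d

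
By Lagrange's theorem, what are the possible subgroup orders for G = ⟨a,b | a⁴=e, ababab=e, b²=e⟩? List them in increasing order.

|G| = 24 = 2³ · 3. By Lagrange's theorem the order of any subgroup divides 24; the divisors of 24 are 1, 2, 3, 4, 6, 8, 12, 24.

Answer: 1, 2, 3, 4, 6, 8, 12, 24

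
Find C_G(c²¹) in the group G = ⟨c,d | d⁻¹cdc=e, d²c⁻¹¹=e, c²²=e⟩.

⟨c²¹⟩ ⊆ C_G(c²¹) since powers of c²¹ commute with c²¹; so |C_G(c²¹)| ≥ |⟨c²¹⟩| = 22.
By orbit–stabilizer, |C_G(c²¹)| = |G| / |conj. class of c²¹| = 44 / 2 = 22.
The 22 elements commuting with c²¹ are {e, c, c², c³, c⁴, c⁵, c⁶, c⁷, c⁸, c⁹, c¹⁰, c¹¹, c¹², c¹³, c¹⁴, c¹⁵, c¹⁶, c¹⁷, c¹⁸, c¹⁹, c²⁰, c²¹}.

Answer: {e, c, c², c³, c⁴, c⁵, c⁶, c⁷, c⁸, c⁹, c¹⁰, c¹¹, c¹², c¹³, c¹⁴, c¹⁵, c¹⁶, c¹⁷, c¹⁸, c¹⁹, c²⁰, c²¹}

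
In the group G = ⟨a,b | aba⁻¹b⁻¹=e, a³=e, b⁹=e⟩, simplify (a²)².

Compute successive powers of (a²), reducing at each step:
  (a²)²: (a²) · a² = a

Answer: a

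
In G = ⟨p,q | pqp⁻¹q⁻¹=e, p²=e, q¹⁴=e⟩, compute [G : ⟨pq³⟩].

First find ord(pq³) by computing successive powers:
  (pq³)¹ = pq³, (pq³)² = q⁶, (pq³)³ = pq⁹, (pq³)⁴ = q¹², (pq³)⁵ = pq, (pq³)⁶ = q⁴, (pq³)⁷ = pq⁷, (pq³)⁸ = q¹⁰, (pq³)⁹ = pq¹³, (pq³)¹⁰ = q², (pq³)¹¹ = pq⁵, (pq³)¹² = q⁸, (pq³)¹³ = pq¹¹, (pq³)¹⁴ = e.
So |⟨pq³⟩| = ord(pq³) = 14. With |G| = 28, by Lagrange [G : ⟨pq³⟩] = 28/14 = 2.

Answer: 2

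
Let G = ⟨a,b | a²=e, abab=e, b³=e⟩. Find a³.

Compute successive powers of a, reducing at each step:
  a²: a · a = e
  a³: e · a = a

Answer: a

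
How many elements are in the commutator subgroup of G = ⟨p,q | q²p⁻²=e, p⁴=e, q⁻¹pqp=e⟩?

G' = [G, G] is generated by all commutators. The generator-pair commutators are: [p, q] = p².
The subgroup they normally generate is {e, p²}, of order 2.
Check: |G/G'| = 8/2 = 4 is the order of the abelianisation.

Answer: 2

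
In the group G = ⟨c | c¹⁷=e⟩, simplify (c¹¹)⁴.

Compute successive powers of (c¹¹), reducing at each step:
  (c¹¹)²: (c¹¹) · c¹¹ = c⁵
  (c¹¹)³: (c⁵) · c¹¹ = c¹⁶
  (c¹¹)⁴: (c¹⁶) · c¹¹ = c¹⁰

Answer: c¹⁰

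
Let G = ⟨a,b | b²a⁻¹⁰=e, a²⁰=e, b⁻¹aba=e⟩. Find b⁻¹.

The order of b is 4 (smallest k with bᵏ = e), so b⁻¹ = b³ = b⁻¹.
Check: b · (b⁻¹) → b · b⁻¹ = e, giving e as required.

Answer: b⁻¹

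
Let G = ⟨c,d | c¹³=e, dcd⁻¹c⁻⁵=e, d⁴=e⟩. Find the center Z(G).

An element z ∈ Z(G) iff z commutes with every generator.
For example e is central: e·c = c = c·e; e·d = d = d·e.
Whereas c ∉ Z(G) since c·d = cd ≠ c⁵d = d·c.
Checking each of the 52 elements this way gives Z(G) = {e}, of order 1.

Answer: {e}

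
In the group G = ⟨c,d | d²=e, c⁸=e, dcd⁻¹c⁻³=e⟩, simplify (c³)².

Compute successive powers of (c³), reducing at each step:
  (c³)²: (c³) · c³ = c⁶

Answer: c⁶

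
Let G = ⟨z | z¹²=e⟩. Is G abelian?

G has a single generator, so G is cyclic and hence abelian.

Answer: Yes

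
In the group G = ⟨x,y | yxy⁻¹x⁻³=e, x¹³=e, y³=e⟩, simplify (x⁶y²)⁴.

Compute successive powers of (x⁶y²), reducing at each step:
  (x⁶y²)²: (x⁶y²) · x⁶ = x⁸y²;   (x⁸y²) · y² = x⁸y
  (x⁶y²)³: (x⁸y) · x⁶ = y;   y · y² = e
  (x⁶y²)⁴: e · x⁶ = x⁶;   (x⁶) · y² = x⁶y²

Answer: x⁶y²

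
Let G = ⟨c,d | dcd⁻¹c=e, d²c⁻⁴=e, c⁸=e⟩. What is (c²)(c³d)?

Compute (c²) · (c³d) by multiplying left to right and reducing via the relations at each step:
  (c²) · c³ = c⁵
  (c⁵) · d = cd⁻¹

Answer: cd⁻¹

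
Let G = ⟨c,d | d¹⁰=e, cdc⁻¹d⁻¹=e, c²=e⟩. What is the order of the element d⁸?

Compute successive powers until reaching e:
  (d⁸)¹ = d⁸, (d⁸)² = d⁶, (d⁸)³ = d⁴, (d⁸)⁴ = d², (d⁸)⁵ = e.
The smallest positive k with (d⁸)ᵏ = e is 5.

Answer: 5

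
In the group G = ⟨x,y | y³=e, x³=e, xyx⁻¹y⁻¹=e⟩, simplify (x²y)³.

Compute successive powers of (x²y), reducing at each step:
  (x²y)²: (x²y) · x² = xy;   (xy) · y = xy²
  (x²y)³: (xy²) · x² = y²;   (y²) · y = e

Answer: e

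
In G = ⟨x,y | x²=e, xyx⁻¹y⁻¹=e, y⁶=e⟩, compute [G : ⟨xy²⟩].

First find ord(xy²) by computing successive powers:
  (xy²)¹ = xy², (xy²)² = y⁴, (xy²)³ = x, (xy²)⁴ = y², (xy²)⁵ = xy⁴, (xy²)⁶ = e.
So |⟨xy²⟩| = ord(xy²) = 6. With |G| = 12, by Lagrange [G : ⟨xy²⟩] = 12/6 = 2.

Answer: 2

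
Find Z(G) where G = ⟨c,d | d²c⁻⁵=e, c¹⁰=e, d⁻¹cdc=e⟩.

An element z ∈ Z(G) iff z commutes with every generator.
For example c⁵ is central: (c⁵)·c = c⁶ = c·(c⁵); (c⁵)·d = d⁻¹ = d·(c⁵).
Whereas c ∉ Z(G) since c·d = cd ≠ c⁴d⁻¹ = d·c.
Checking each of the 20 elements this way gives Z(G) = {e, c⁵}, of order 2.

Answer: {e, c⁵}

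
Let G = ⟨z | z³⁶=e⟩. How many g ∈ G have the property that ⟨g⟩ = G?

G is cyclic of order 36. An element generates G iff its order is 36, and a cyclic group of order 36 has exactly φ(36) = 12 such elements.

Answer: 12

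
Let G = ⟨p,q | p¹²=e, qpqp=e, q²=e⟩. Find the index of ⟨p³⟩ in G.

First find ord(p³) by computing successive powers:
  (p³)¹ = p³, (p³)² = p⁶, (p³)³ = p⁹, (p³)⁴ = e.
So |⟨p³⟩| = ord(p³) = 4. With |G| = 24, by Lagrange [G : ⟨p³⟩] = 24/4 = 6.

Answer: 6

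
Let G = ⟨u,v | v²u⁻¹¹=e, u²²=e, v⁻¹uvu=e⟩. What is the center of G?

An element z ∈ Z(G) iff z commutes with every generator.
For example u¹¹ is central: (u¹¹)·u = u¹² = u·(u¹¹); (u¹¹)·v = v⁻¹ = v·(u¹¹).
Whereas u ∉ Z(G) since u·v = uv ≠ u¹⁰v⁻¹ = v·u.
Checking each of the 44 elements this way gives Z(G) = {e, u¹¹}, of order 2.

Answer: {e, u¹¹}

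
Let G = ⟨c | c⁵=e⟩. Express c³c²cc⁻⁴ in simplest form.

Multiply left to right, reducing at each step:
  (c³) · c² = e
  e · c = c
  c · c⁻⁴ = c²

Answer: c²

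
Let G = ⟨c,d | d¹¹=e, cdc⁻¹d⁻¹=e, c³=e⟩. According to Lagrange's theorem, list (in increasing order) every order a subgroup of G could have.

|G| = 33 = 3 · 11. By Lagrange's theorem the order of any subgroup divides 33; the divisors of 33 are 1, 3, 11, 33.

Answer: 1, 3, 11, 33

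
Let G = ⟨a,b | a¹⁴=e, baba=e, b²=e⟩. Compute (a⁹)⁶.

Compute successive powers of (a⁹), reducing at each step:
  (a⁹)²: (a⁹) · a⁹ = a⁴
  (a⁹)³: (a⁴) · a⁹ = a¹³
  (a⁹)⁴: (a¹³) · a⁹ = a⁸
  (a⁹)⁵: (a⁸) · a⁹ = a³
  (a⁹)⁶: (a³) · a⁹ = a¹²

Answer: a¹²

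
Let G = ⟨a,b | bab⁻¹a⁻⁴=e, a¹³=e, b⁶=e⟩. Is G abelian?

a·b = ab but b·a = a⁴b, so a·b ≠ b·a and G is not abelian.

Answer: No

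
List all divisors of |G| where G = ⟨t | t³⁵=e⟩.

|G| = 35 = 5 · 7. By Lagrange's theorem the order of any subgroup divides 35; the divisors of 35 are 1, 5, 7, 35.

Answer: 1, 5, 7, 35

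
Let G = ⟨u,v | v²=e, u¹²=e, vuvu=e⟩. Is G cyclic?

Every cyclic group is abelian. But u·v = uv while v·u = u¹¹v, so u·v ≠ v·u and G is not abelian. Hence G is not cyclic.

Answer: No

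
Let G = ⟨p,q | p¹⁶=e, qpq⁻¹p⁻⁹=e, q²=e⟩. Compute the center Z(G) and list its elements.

An element z ∈ Z(G) iff z commutes with every generator.
For example p² is central: (p²)·p = p³ = p·(p²); (p²)·q = p²q = q·(p²).
Whereas p ∉ Z(G) since p·q = pq ≠ p⁹q = q·p.
Checking each of the 32 elements this way gives Z(G) = {e, p², p⁴, p⁶, p⁸, p¹⁰, p¹², p¹⁴}, of order 8.

Answer: {e, p², p⁴, p⁶, p⁸, p¹⁰, p¹², p¹⁴}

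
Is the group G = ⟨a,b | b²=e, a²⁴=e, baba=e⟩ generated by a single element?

Every cyclic group is abelian. But a·b = ab while b·a = a²³b, so a·b ≠ b·a and G is not abelian. Hence G is not cyclic.

Answer: No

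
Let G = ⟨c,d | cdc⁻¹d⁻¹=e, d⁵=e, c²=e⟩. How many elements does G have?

Enumerate words in the generators, reducing via the relations: the distinct elements are
  {c, d, e, cd, d², d³, d⁴, cd², cd³, cd⁴}.
No further products give new elements, so |G| = 10.

Answer: 10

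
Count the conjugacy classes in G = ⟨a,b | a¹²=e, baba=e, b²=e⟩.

The conjugacy classes (representative and size) are:
  [e] (size 1), [a¹¹] (size 2), [a²] (size 2), [a⁹] (size 2), [a⁴] (size 2), [a⁵] (size 2), [a⁶] (size 1), [b] (size 6), [ab] (size 6).
Class equation: 1 + 2 + 2 + 2 + 2 + 2 + 1 + 6 + 6 = 24 = |G|. So G has 9 conjugacy classes.

Answer: 9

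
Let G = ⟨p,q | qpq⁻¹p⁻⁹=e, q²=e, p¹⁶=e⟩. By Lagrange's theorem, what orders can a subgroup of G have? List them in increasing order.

|G| = 32 = 2⁵. By Lagrange's theorem the order of any subgroup divides 32; the divisors of 32 are 1, 2, 4, 8, 16, 32.

Answer: 1, 2, 4, 8, 16, 32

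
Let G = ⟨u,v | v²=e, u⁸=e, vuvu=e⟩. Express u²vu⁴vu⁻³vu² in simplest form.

Multiply left to right, reducing at each step:
  (u²) · v = u²v
  (u²v) · u⁴ = u⁶v
  (u⁶v) · v = u⁶
  (u⁶) · u⁻³ = u³
  (u³) · v = u³v
  (u³v) · u² = uv

Answer: uv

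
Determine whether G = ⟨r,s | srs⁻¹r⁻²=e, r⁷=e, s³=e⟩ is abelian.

r·s = rs but s·r = r²s, so r·s ≠ s·r and G is not abelian.

Answer: No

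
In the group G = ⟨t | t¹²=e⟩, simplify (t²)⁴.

Compute successive powers of (t²), reducing at each step:
  (t²)²: (t²) · t² = t⁴
  (t²)³: (t⁴) · t² = t⁶
  (t²)⁴: (t⁶) · t² = t⁸

Answer: t⁸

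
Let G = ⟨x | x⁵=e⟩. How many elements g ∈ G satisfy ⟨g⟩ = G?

G is cyclic of order 5. An element generates G iff its order is 5, and a cyclic group of order 5 has exactly φ(5) = 4 such elements.

Answer: 4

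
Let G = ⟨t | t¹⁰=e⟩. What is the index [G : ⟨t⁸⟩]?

First find ord(t⁸) by computing successive powers:
  (t⁸)¹ = t⁸, (t⁸)² = t⁶, (t⁸)³ = t⁴, (t⁸)⁴ = t², (t⁸)⁵ = e.
So |⟨t⁸⟩| = ord(t⁸) = 5. With |G| = 10, by Lagrange [G : ⟨t⁸⟩] = 10/5 = 2.

Answer: 2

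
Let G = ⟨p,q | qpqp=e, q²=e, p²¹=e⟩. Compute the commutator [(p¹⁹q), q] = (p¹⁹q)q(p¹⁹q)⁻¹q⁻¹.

[(p¹⁹q), q] = (p¹⁹q)·q·(p¹⁹q)⁻¹·q⁻¹.
  (p¹⁹q) · q = p¹⁹
  (p¹⁹) · (p¹⁹q) = p¹⁷q
  (p¹⁷q) · q = p¹⁷

Answer: p¹⁷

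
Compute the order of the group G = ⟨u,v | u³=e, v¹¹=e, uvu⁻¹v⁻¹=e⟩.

Enumerate words in the generators, reducing via the relations: the distinct elements are
  {e, u, v, uv, u², v², v³, v⁴, v⁵, v⁶, v⁷, v⁸, v⁹, uv², uv³, uv⁴, uv⁵, uv⁶, uv⁷, uv⁸, uv⁹, u²v, v¹⁰, uv¹⁰, u²v², u²v³, u²v⁴, u²v⁵, u²v⁶, u²v⁷, u²v⁸, u²v⁹, u²v¹⁰}.
No further products give new elements, so |G| = 33.

Answer: 33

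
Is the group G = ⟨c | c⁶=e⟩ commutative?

G has a single generator, so G is cyclic and hence abelian.

Answer: Yes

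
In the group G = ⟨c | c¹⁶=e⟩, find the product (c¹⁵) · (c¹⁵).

Compute (c¹⁵) · (c¹⁵) by multiplying left to right and reducing via the relations at each step:
  (c¹⁵) · c¹⁵ = c¹⁴

Answer: c¹⁴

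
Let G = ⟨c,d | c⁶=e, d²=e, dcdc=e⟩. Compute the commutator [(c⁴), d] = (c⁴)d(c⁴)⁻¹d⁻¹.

[(c⁴), d] = (c⁴)·d·(c⁴)⁻¹·d⁻¹.
  (c⁴) · d = c⁴d
  (c⁴d) · (c²) = c²d
  (c²d) · d = c²

Answer: c²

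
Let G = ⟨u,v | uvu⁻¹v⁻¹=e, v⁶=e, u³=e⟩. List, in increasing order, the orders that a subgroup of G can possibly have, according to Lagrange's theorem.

|G| = 18 = 2 · 3². By Lagrange's theorem the order of any subgroup divides 18; the divisors of 18 are 1, 2, 3, 6, 9, 18.

Answer: 1, 2, 3, 6, 9, 18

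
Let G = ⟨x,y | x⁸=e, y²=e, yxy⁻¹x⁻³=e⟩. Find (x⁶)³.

Compute successive powers of (x⁶), reducing at each step:
  (x⁶)²: (x⁶) · x⁶ = x⁴
  (x⁶)³: (x⁴) · x⁶ = x²

Answer: x²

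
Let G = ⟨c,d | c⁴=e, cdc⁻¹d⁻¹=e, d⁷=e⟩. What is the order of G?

Enumerate words in the generators, reducing via the relations: the distinct elements are
  {c, d, e, cd, c², c³, d², d³, d⁴, d⁵, d⁶, cd², cd³, cd⁴, cd⁵, cd⁶, c²d, c³d, c²d², c²d³, c²d⁴, c²d⁵, c²d⁶, c³d², c³d³, c³d⁴, c³d⁵, c³d⁶}.
No further products give new elements, so |G| = 28.

Answer: 28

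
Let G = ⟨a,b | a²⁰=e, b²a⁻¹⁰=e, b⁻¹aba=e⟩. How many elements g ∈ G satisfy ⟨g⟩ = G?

⟨g⟩ = G would require ord(g) = |G| = 40, but the maximum element order in G is 20 < 40. So G is not cyclic and no single element generates it: the count is 0.

Answer: 0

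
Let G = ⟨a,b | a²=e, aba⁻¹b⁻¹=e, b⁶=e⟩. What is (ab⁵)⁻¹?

The order of (ab⁵) is 6 (smallest k with (ab⁵)ᵏ = e), so (ab⁵)⁻¹ = (ab⁵)⁵ = ab.
Check: (ab⁵) · (ab) → (ab⁵) · a = b⁵;   (b⁵) · b = e, giving e as required.

Answer: ab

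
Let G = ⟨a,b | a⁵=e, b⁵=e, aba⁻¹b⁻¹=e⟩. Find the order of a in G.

Compute successive powers until reaching e:
  a¹ = a, a² = a², a³ = a³, a⁴ = a⁴, a⁵ = e.
The smallest positive k with aᵏ = e is 5.

Answer: 5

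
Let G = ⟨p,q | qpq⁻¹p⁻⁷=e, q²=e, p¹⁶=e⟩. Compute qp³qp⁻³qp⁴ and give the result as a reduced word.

Multiply left to right, reducing at each step:
  q · p³ = p⁵q
  (p⁵q) · q = p⁵
  (p⁵) · p⁻³ = p²
  (p²) · q = p²q
  (p²q) · p⁴ = p¹⁴q

Answer: p¹⁴q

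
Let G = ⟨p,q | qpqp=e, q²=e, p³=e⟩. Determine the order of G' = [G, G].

G' = [G, G] is generated by all commutators. The generator-pair commutators are: [p, q] = p².
The subgroup they normally generate is {e, p, p²}, of order 3.
Check: |G/G'| = 6/3 = 2 is the order of the abelianisation.

Answer: 3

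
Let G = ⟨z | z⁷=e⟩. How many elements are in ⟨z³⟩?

|⟨z³⟩| equals the order of z³. Compute successive powers until reaching e:
  (z³)¹ = z³, (z³)² = z⁶, (z³)³ = z², (z³)⁴ = z⁵, (z³)⁵ = z, (z³)⁶ = z⁴, (z³)⁷ = e.
The smallest positive k with (z³)ᵏ = e is 7, so |⟨z³⟩| = 7.

Answer: 7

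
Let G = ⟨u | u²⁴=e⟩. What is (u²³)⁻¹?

The order of (u²³) is 24 (smallest k with (u²³)ᵏ = e), so (u²³)⁻¹ = (u²³)²³ = u.
Check: (u²³) · u → (u²³) · u = e, giving e as required.

Answer: u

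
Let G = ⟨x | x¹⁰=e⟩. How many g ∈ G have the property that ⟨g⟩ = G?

G is cyclic of order 10. An element generates G iff its order is 10, and a cyclic group of order 10 has exactly φ(10) = 4 such elements.

Answer: 4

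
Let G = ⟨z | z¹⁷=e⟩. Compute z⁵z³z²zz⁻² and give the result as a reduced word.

Multiply left to right, reducing at each step:
  (z⁵) · z³ = z⁸
  (z⁸) · z² = z¹⁰
  (z¹⁰) · z = z¹¹
  (z¹¹) · z⁻² = z⁹

Answer: z⁹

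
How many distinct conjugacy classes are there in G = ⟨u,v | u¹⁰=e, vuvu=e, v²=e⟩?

The conjugacy classes (representative and size) are:
  [e] (size 1), [u] (size 2), [u²] (size 2), [u³] (size 2), [u⁴] (size 2), [u⁵] (size 1), [u²v] (size 5), [u³v] (size 5).
Class equation: 1 + 2 + 2 + 2 + 2 + 1 + 5 + 5 = 20 = |G|. So G has 8 conjugacy classes.

Answer: 8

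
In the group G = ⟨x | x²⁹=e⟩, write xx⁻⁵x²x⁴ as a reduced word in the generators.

Multiply left to right, reducing at each step:
  x · x⁻⁵ = x²⁵
  (x²⁵) · x² = x²⁷
  (x²⁷) · x⁴ = x²

Answer: x²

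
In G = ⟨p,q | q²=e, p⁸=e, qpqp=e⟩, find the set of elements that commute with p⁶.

⟨p⁶⟩ ⊆ C_G(p⁶) since powers of p⁶ commute with p⁶; so |C_G(p⁶)| ≥ |⟨p⁶⟩| = 4.
By orbit–stabilizer, |C_G(p⁶)| = |G| / |conj. class of p⁶| = 16 / 2 = 8.
The 8 elements commuting with p⁶ are {e, p, p², p³, p⁴, p⁵, p⁶, p⁷}.

Answer: {e, p, p², p³, p⁴, p⁵, p⁶, p⁷}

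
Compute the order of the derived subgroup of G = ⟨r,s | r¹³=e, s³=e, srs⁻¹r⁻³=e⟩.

G' = [G, G] is generated by all commutators. The generator-pair commutators are: [r, s] = r¹¹.
The subgroup they normally generate is {e, r, r², r³, r⁴, r⁵, r⁶, r⁷, r⁸, r⁹, r¹⁰, r¹¹, r¹²}, of order 13.
Check: |G/G'| = 39/13 = 3 is the order of the abelianisation.

Answer: 13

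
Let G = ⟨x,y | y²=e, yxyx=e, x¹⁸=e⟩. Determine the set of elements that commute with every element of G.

An element z ∈ Z(G) iff z commutes with every generator.
For example x⁹ is central: (x⁹)·x = x¹⁰ = x·(x⁹); (x⁹)·y = x⁹y = y·(x⁹).
Whereas x ∉ Z(G) since x·y = xy ≠ x¹⁷y = y·x.
Checking each of the 36 elements this way gives Z(G) = {e, x⁹}, of order 2.

Answer: {e, x⁹}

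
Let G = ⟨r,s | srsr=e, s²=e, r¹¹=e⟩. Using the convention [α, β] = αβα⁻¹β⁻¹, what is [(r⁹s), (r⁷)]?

[(r⁹s), (r⁷)] = (r⁹s)·(r⁷)·(r⁹s)⁻¹·(r⁷)⁻¹.
  (r⁹s) · (r⁷) = r²s
  (r²s) · (r⁹s) = r⁴
  (r⁴) · (r⁴) = r⁸

Answer: r⁸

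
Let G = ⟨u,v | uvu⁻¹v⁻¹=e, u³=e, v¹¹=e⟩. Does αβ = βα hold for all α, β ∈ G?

Each pair of generators commutes: u·v = uv = v·u. Since the generators pairwise commute, every element of G commutes with every other, so G is abelian.

Answer: Yes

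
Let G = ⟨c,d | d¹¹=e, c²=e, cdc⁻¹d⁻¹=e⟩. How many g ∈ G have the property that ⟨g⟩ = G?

G is cyclic of order 22. An element generates G iff its order is 22, and a cyclic group of order 22 has exactly φ(22) = 10 such elements.

Answer: 10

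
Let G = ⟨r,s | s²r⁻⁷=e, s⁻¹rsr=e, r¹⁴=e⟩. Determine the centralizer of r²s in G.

⟨r²s⟩ ⊆ C_G(r²s) since powers of r²s commute with r²s; so |C_G(r²s)| ≥ |⟨r²s⟩| = 4.
By orbit–stabilizer, |C_G(r²s)| = |G| / |conj. class of r²s| = 28 / 7 = 4.
The 4 elements commuting with r²s are {e, r⁷, r²s, r²s⁻¹}.

Answer: {e, r⁷, r²s, r²s⁻¹}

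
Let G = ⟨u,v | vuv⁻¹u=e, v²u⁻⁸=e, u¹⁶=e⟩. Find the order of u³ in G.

Compute successive powers until reaching e:
  (u³)¹ = u³, (u³)² = u⁶, (u³)³ = u⁹, (u³)⁴ = u¹², (u³)⁵ = u¹⁵, (u³)⁶ = u², (u³)⁷ = u⁵, (u³)⁸ = u⁸, (u³)⁹ = u¹¹, (u³)¹⁰ = u¹⁴, (u³)¹¹ = u, (u³)¹² = u⁴, (u³)¹³ = u⁷, (u³)¹⁴ = u¹⁰, (u³)¹⁵ = u¹³, (u³)¹⁶ = e.
The smallest positive k with (u³)ᵏ = e is 16.

Answer: 16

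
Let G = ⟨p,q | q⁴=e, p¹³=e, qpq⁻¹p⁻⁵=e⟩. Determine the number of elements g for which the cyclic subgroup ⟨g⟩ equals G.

⟨g⟩ = G would require ord(g) = |G| = 52, but the maximum element order in G is 13 < 52. So G is not cyclic and no single element generates it: the count is 0.

Answer: 0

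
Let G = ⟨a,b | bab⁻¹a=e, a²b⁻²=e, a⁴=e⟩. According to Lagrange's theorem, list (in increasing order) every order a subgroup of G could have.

|G| = 8 = 2³. By Lagrange's theorem the order of any subgroup divides 8; the divisors of 8 are 1, 2, 4, 8.

Answer: 1, 2, 4, 8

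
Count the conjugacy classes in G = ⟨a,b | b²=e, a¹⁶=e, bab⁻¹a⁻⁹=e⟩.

The conjugacy classes (representative and size) are:
  [e] (size 1), [a⁹] (size 2), [a²] (size 1), [a³] (size 2), [a⁴] (size 1), [a¹³] (size 2), [a⁶] (size 1), [a¹⁵] (size 2), [a⁸] (size 1), [a¹⁰] (size 1), [a¹²] (size 1), [a¹⁴] (size 1), [b] (size 2), [ab] (size 2), [a²b] (size 2), [a¹¹b] (size 2), [a⁴b] (size 2), [a¹³b] (size 2), [a¹⁴b] (size 2), [a¹⁵b] (size 2).
Class equation: 1 + 2 + 1 + 2 + 1 + 2 + 1 + 2 + 1 + 1 + 1 + 1 + 2 + 2 + 2 + 2 + 2 + 2 + 2 + 2 = 32 = |G|. So G has 20 conjugacy classes.

Answer: 20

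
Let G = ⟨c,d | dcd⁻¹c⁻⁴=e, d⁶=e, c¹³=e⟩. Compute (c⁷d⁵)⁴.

Compute successive powers of (c⁷d⁵), reducing at each step:
  (c⁷d⁵)²: (c⁷d⁵) · c⁷ = c¹²d⁵;   (c¹²d⁵) · d⁵ = c¹²d⁴
  (c⁷d⁵)³: (c¹²d⁴) · c⁷ = c¹⁰d⁴;   (c¹⁰d⁴) · d⁵ = c¹⁰d³
  (c⁷d⁵)⁴: (c¹⁰d³) · c⁷ = c³d³;   (c³d³) · d⁵ = c³d²

Answer: c³d²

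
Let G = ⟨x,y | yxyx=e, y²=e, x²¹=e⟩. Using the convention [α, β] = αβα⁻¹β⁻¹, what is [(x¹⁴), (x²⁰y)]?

[(x¹⁴), (x²⁰y)] = (x¹⁴)·(x²⁰y)·(x¹⁴)⁻¹·(x²⁰y)⁻¹.
  (x¹⁴) · (x²⁰y) = x¹³y
  (x¹³y) · (x⁷) = x⁶y
  (x⁶y) · (x²⁰y) = x⁷

Answer: x⁷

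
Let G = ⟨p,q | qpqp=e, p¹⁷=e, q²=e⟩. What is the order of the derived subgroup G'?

G' = [G, G] is generated by all commutators. The generator-pair commutators are: [p, q] = p².
The subgroup they normally generate is {e, p, p², p³, p⁴, p⁵, p⁶, p⁷, p⁸, p⁹, p¹⁰, p¹¹, p¹², p¹³, p¹⁴, p¹⁵, p¹⁶}, of order 17.
Check: |G/G'| = 34/17 = 2 is the order of the abelianisation.

Answer: 17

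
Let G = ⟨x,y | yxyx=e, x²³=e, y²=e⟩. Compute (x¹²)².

Compute successive powers of (x¹²), reducing at each step:
  (x¹²)²: (x¹²) · x¹² = x

Answer: x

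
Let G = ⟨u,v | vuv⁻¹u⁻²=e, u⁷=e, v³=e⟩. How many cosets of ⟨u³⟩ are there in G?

First find ord(u³) by computing successive powers:
  (u³)¹ = u³, (u³)² = u⁶, (u³)³ = u², (u³)⁴ = u⁵, (u³)⁵ = u, (u³)⁶ = u⁴, (u³)⁷ = e.
So |⟨u³⟩| = ord(u³) = 7. With |G| = 21, by Lagrange [G : ⟨u³⟩] = 21/7 = 3.

Answer: 3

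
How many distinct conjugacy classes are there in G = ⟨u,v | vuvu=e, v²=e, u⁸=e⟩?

The conjugacy classes (representative and size) are:
  [e] (size 1), [u] (size 2), [u⁶] (size 2), [u³] (size 2), [u⁴] (size 1), [v] (size 4), [u⁵v] (size 4).
Class equation: 1 + 2 + 2 + 2 + 1 + 4 + 4 = 16 = |G|. So G has 7 conjugacy classes.

Answer: 7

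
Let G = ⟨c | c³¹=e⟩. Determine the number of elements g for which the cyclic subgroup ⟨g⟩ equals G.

G is cyclic of order 31. An element generates G iff its order is 31, and a cyclic group of order 31 has exactly φ(31) = 30 such elements.

Answer: 30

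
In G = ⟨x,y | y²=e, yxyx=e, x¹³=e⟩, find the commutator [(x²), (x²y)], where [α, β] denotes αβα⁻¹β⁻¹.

[(x²), (x²y)] = (x²)·(x²y)·(x²)⁻¹·(x²y)⁻¹.
  (x²) · (x²y) = x⁴y
  (x⁴y) · (x¹¹) = x⁶y
  (x⁶y) · (x²y) = x⁴

Answer: x⁴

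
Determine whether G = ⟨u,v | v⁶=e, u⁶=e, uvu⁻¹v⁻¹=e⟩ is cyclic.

|G| = 36, but the maximum element order in G is 6 < 36. No single element generates all of G, so G is not cyclic.

Answer: No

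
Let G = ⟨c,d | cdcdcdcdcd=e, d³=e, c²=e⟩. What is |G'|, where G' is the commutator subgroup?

G' = [G, G] is generated by all commutators. The generator-pair commutators are: [c, d] = cdcd².
The subgroup they normally generate is {e, c, d, d², cd, cdc, cdcd, cdcdc, d²cd²c, d²cd², d²c, cd², dc, dcd, dcdc, cd²cd²c, cd²cd², cd²c, d²cd, d²cdc, d²cdcd, dcd²cd², dcd²c, dcd², cdcd², cd²cd, cd²cdc, cd²cdcd, cdcd²cd², cdcd²c, d²cd²cd, cdcd²cd, cdcd²cdc, cdcd²cdcd, d²cd²cdcd², d²cd²cdc, d²cd²cdcd, d²cdcd²cd², d²cdcd²c, d²cdcd², dcdcd², dcd²cd, dcd²cdc, dcd²cdcd, dcdcd²cd², dcdcd²c, dcdcd²cd, cd²cdcd²cd², cd²cdcd²c, cd²cdcd², d²cdcd²cd, d²cdcd²cdc, dcd²cdcd²c, dcd²cdcd², cd²cdcd²cd, cd²cdcd²cdc, cdcd²cdcd²c, cdcd²cdcd², cdcd²cdcd²cd, dcd²cdcd²cd}, of order 60.
Check: |G/G'| = 60/60 = 1 is the order of the abelianisation.

Answer: 60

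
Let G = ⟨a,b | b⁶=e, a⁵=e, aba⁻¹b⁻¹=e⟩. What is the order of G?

Enumerate words in the generators, reducing via the relations: the distinct elements are
  {a, b, e, ab, a², a³, a⁴, b², b³, b⁴, b⁵, ab², ab³, ab⁴, ab⁵, a²b, a³b, a⁴b, a²b², a²b³, a²b⁴, a²b⁵, a³b², a³b³, a³b⁴, a³b⁵, a⁴b², a⁴b³, a⁴b⁴, a⁴b⁵}.
No further products give new elements, so |G| = 30.

Answer: 30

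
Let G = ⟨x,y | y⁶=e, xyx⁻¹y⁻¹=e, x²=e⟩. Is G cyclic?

|G| = 12, but the maximum element order in G is 6 < 12. No single element generates all of G, so G is not cyclic.

Answer: No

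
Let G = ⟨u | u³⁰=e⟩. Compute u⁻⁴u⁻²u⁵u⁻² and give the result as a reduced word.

Multiply left to right, reducing at each step:
  (u²⁶) · u⁻² = u²⁴
  (u²⁴) · u⁵ = u²⁹
  (u²⁹) · u⁻² = u²⁷

Answer: u²⁷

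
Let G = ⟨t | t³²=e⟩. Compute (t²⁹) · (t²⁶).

Compute (t²⁹) · (t²⁶) by multiplying left to right and reducing via the relations at each step:
  (t²⁹) · t²⁶ = t²³

Answer: t²³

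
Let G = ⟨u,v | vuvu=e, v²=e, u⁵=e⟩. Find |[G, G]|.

G' = [G, G] is generated by all commutators. The generator-pair commutators are: [u, v] = u².
The subgroup they normally generate is {e, u, u², u³, u⁴}, of order 5.
Check: |G/G'| = 10/5 = 2 is the order of the abelianisation.

Answer: 5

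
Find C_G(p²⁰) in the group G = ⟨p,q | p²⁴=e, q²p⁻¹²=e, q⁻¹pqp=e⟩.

⟨p²⁰⟩ ⊆ C_G(p²⁰) since powers of p²⁰ commute with p²⁰; so |C_G(p²⁰)| ≥ |⟨p²⁰⟩| = 6.
By orbit–stabilizer, |C_G(p²⁰)| = |G| / |conj. class of p²⁰| = 48 / 2 = 24.
The 24 elements commuting with p²⁰ are {e, p, p², p³, p⁴, p⁵, p⁶, p⁷, p⁸, p⁹, p¹⁰, p¹¹, p¹², p¹³, p¹⁴, p¹⁵, p¹⁶, p¹⁷, p¹⁸, p¹⁹, p²⁰, p²¹, p²², p²³}.

Answer: {e, p, p², p³, p⁴, p⁵, p⁶, p⁷, p⁸, p⁹, p¹⁰, p¹¹, p¹², p¹³, p¹⁴, p¹⁵, p¹⁶, p¹⁷, p¹⁸, p¹⁹, p²⁰, p²¹, p²², p²³}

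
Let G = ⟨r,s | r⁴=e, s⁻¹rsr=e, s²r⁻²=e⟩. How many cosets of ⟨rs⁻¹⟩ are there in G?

First find ord(rs⁻¹) by computing successive powers:
  (rs⁻¹)¹ = rs⁻¹, (rs⁻¹)² = r², (rs⁻¹)³ = rs, (rs⁻¹)⁴ = e.
So |⟨rs⁻¹⟩| = ord(rs⁻¹) = 4. With |G| = 8, by Lagrange [G : ⟨rs⁻¹⟩] = 8/4 = 2.

Answer: 2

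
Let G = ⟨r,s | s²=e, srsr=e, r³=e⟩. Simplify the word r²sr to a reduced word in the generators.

Multiply left to right, reducing at each step:
  (r²) · s = r²s
  (r²s) · r = rs

Answer: rs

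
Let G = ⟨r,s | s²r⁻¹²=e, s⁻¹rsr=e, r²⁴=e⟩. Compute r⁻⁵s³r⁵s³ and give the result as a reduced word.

Multiply left to right, reducing at each step:
  (r¹⁹) · s³ = r⁷s
  (r⁷s) · r⁵ = r²s
  (r²s) · s³ = r²

Answer: r²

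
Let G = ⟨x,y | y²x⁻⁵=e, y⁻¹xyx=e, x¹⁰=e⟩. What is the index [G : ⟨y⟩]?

First find ord(y) by computing successive powers:
  y¹ = y, y² = x⁵, y³ = y⁻¹, y⁴ = e.
So |⟨y⟩| = ord(y) = 4. With |G| = 20, by Lagrange [G : ⟨y⟩] = 20/4 = 5.

Answer: 5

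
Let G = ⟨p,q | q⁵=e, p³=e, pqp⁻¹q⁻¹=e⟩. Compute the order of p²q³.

Compute successive powers until reaching e:
  (p²q³)¹ = p²q³, (p²q³)² = pq, (p²q³)³ = q⁴, (p²q³)⁴ = p²q², (p²q³)⁵ = p, (p²q³)⁶ = q³, (p²q³)⁷ = p²q, (p²q³)⁸ = pq⁴, (p²q³)⁹ = q², (p²q³)¹⁰ = p², (p²q³)¹¹ = pq³, (p²q³)¹² = q, (p²q³)¹³ = p²q⁴, (p²q³)¹⁴ = pq², (p²q³)¹⁵ = e.
The smallest positive k with (p²q³)ᵏ = e is 15.

Answer: 15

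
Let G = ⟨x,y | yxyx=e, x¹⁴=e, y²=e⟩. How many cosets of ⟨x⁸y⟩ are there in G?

First find ord(x⁸y) by computing successive powers:
  (x⁸y)¹ = x⁸y, (x⁸y)² = e.
So |⟨x⁸y⟩| = ord(x⁸y) = 2. With |G| = 28, by Lagrange [G : ⟨x⁸y⟩] = 28/2 = 14.

Answer: 14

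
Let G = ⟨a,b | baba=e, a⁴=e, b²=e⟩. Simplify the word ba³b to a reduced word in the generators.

Multiply left to right, reducing at each step:
  b · a³ = ab
  (ab) · b = a

Answer: a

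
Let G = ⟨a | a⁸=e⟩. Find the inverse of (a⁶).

The order of (a⁶) is 4 (smallest k with (a⁶)ᵏ = e), so (a⁶)⁻¹ = (a⁶)³ = a².
Check: (a⁶) · (a²) → (a⁶) · a² = e, giving e as required.

Answer: a²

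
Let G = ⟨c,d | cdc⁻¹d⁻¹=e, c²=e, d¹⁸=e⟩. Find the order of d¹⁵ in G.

Compute successive powers until reaching e:
  (d¹⁵)¹ = d¹⁵, (d¹⁵)² = d¹², (d¹⁵)³ = d⁹, (d¹⁵)⁴ = d⁶, (d¹⁵)⁵ = d³, (d¹⁵)⁶ = e.
The smallest positive k with (d¹⁵)ᵏ = e is 6.

Answer: 6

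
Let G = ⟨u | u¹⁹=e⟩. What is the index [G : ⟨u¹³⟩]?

First find ord(u¹³) by computing successive powers:
  (u¹³)¹ = u¹³, (u¹³)² = u⁷, (u¹³)³ = u, (u¹³)⁴ = u¹⁴, (u¹³)⁵ = u⁸, (u¹³)⁶ = u², (u¹³)⁷ = u¹⁵, (u¹³)⁸ = u⁹, (u¹³)⁹ = u³, (u¹³)¹⁰ = u¹⁶, (u¹³)¹¹ = u¹⁰, (u¹³)¹² = u⁴, (u¹³)¹³ = u¹⁷, (u¹³)¹⁴ = u¹¹, (u¹³)¹⁵ = u⁵, (u¹³)¹⁶ = u¹⁸, (u¹³)¹⁷ = u¹², (u¹³)¹⁸ = u⁶, (u¹³)¹⁹ = e.
So |⟨u¹³⟩| = ord(u¹³) = 19. With |G| = 19, by Lagrange [G : ⟨u¹³⟩] = 19/19 = 1.

Answer: 1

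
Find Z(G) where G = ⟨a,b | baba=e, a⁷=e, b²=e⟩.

An element z ∈ Z(G) iff z commutes with every generator.
For example e is central: e·a = a = a·e; e·b = b = b·e.
Whereas a ∉ Z(G) since a·b = ab ≠ a⁶b = b·a.
Checking each of the 14 elements this way gives Z(G) = {e}, of order 1.

Answer: {e}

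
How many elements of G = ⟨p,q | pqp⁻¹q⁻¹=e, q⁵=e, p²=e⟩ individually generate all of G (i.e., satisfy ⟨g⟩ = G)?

G is cyclic of order 10. An element generates G iff its order is 10, and a cyclic group of order 10 has exactly φ(10) = 4 such elements.

Answer: 4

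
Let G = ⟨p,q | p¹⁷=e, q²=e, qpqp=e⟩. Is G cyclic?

Every cyclic group is abelian. But p·q = pq while q·p = p¹⁶q, so p·q ≠ q·p and G is not abelian. Hence G is not cyclic.

Answer: No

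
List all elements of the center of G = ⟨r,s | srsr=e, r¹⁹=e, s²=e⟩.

An element z ∈ Z(G) iff z commutes with every generator.
For example e is central: e·r = r = r·e; e·s = s = s·e.
Whereas r ∉ Z(G) since r·s = rs ≠ r¹⁸s = s·r.
Checking each of the 38 elements this way gives Z(G) = {e}, of order 1.

Answer: {e}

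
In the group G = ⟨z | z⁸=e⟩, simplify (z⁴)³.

Compute successive powers of (z⁴), reducing at each step:
  (z⁴)²: (z⁴) · z⁴ = e
  (z⁴)³: e · z⁴ = z⁴

Answer: z⁴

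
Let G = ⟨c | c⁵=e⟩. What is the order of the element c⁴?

Compute successive powers until reaching e:
  (c⁴)¹ = c⁴, (c⁴)² = c³, (c⁴)³ = c², (c⁴)⁴ = c, (c⁴)⁵ = e.
The smallest positive k with (c⁴)ᵏ = e is 5.

Answer: 5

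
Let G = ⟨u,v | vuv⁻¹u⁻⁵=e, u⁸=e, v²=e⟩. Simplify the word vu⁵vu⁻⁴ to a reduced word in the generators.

Multiply left to right, reducing at each step:
  v · u⁵ = uv
  (uv) · v = u
  u · u⁻⁴ = u⁵

Answer: u⁵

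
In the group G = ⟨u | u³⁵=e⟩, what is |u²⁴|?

Compute successive powers until reaching e:
  (u²⁴)¹ = u²⁴, (u²⁴)² = u¹³, (u²⁴)³ = u², (u²⁴)⁴ = u²⁶, (u²⁴)⁵ = u¹⁵, (u²⁴)⁶ = u⁴, (u²⁴)⁷ = u²⁸, (u²⁴)⁸ = u¹⁷, (u²⁴)⁹ = u⁶, (u²⁴)¹⁰ = u³⁰, (u²⁴)¹¹ = u¹⁹, (u²⁴)¹² = u⁸, (u²⁴)¹³ = u³², (u²⁴)¹⁴ = u²¹, (u²⁴)¹⁵ = u¹⁰, (u²⁴)¹⁶ = u³⁴, (u²⁴)¹⁷ = u²³, (u²⁴)¹⁸ = u¹², (u²⁴)¹⁹ = u, (u²⁴)²⁰ = u²⁵, (u²⁴)²¹ = u¹⁴, (u²⁴)²² = u³, (u²⁴)²³ = u²⁷, (u²⁴)²⁴ = u¹⁶, (u²⁴)²⁵ = u⁵, (u²⁴)²⁶ = u²⁹, (u²⁴)²⁷ = u¹⁸, (u²⁴)²⁸ = u⁷, (u²⁴)²⁹ = u³¹, (u²⁴)³⁰ = u²⁰, (u²⁴)³¹ = u⁹, (u²⁴)³² = u³³, (u²⁴)³³ = u²², (u²⁴)³⁴ = u¹¹, (u²⁴)³⁵ = e.
The smallest positive k with (u²⁴)ᵏ = e is 35.

Answer: 35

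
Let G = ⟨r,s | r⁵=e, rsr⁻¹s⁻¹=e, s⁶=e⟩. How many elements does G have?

Enumerate words in the generators, reducing via the relations: the distinct elements are
  {e, r, s, rs, r², r³, r⁴, s², s³, s⁴, s⁵, rs², rs³, rs⁴, rs⁵, r²s, r³s, r⁴s, r²s², r²s³, r²s⁴, r²s⁵, r³s², r³s³, r³s⁴, r³s⁵, r⁴s², r⁴s³, r⁴s⁴, r⁴s⁵}.
No further products give new elements, so |G| = 30.

Answer: 30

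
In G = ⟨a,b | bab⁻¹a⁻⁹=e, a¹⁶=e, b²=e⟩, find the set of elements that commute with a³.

⟨a³⟩ ⊆ C_G(a³) since powers of a³ commute with a³; so |C_G(a³)| ≥ |⟨a³⟩| = 16.
By orbit–stabilizer, |C_G(a³)| = |G| / |conj. class of a³| = 32 / 2 = 16.
The 16 elements commuting with a³ are {e, a, a², a³, a⁴, a⁵, a⁶, a⁷, a⁸, a⁹, a¹⁰, a¹¹, a¹², a¹³, a¹⁴, a¹⁵}.

Answer: {e, a, a², a³, a⁴, a⁵, a⁶, a⁷, a⁸, a⁹, a¹⁰, a¹¹, a¹², a¹³, a¹⁴, a¹⁵}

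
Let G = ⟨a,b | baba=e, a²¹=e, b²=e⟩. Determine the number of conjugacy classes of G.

The conjugacy classes (representative and size) are:
  [e] (size 1), [a²⁰] (size 2), [a²] (size 2), [a³] (size 2), [a¹⁷] (size 2), [a⁵] (size 2), [a⁶] (size 2), [a⁷] (size 2), [a⁸] (size 2), [a⁹] (size 2), [a¹⁰] (size 2), [b] (size 21).
Class equation: 1 + 2 + 2 + 2 + 2 + 2 + 2 + 2 + 2 + 2 + 2 + 21 = 42 = |G|. So G has 12 conjugacy classes.

Answer: 12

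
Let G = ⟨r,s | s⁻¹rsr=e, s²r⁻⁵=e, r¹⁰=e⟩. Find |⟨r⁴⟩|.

|⟨r⁴⟩| equals the order of r⁴. Compute successive powers until reaching e:
  (r⁴)¹ = r⁴, (r⁴)² = r⁸, (r⁴)³ = r², (r⁴)⁴ = r⁶, (r⁴)⁵ = e.
The smallest positive k with (r⁴)ᵏ = e is 5, so |⟨r⁴⟩| = 5.

Answer: 5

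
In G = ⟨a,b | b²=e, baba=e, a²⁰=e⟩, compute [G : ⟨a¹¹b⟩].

First find ord(a¹¹b) by computing successive powers:
  (a¹¹b)¹ = a¹¹b, (a¹¹b)² = e.
So |⟨a¹¹b⟩| = ord(a¹¹b) = 2. With |G| = 40, by Lagrange [G : ⟨a¹¹b⟩] = 40/2 = 20.

Answer: 20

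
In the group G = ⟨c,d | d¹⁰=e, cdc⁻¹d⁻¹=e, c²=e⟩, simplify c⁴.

Compute successive powers of c, reducing at each step:
  c²: c · c = e
  c³: e · c = c
  c⁴: c · c = e

Answer: e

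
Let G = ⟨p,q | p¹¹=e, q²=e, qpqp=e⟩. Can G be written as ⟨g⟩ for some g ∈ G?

Every cyclic group is abelian. But p·q = pq while q·p = p¹⁰q, so p·q ≠ q·p and G is not abelian. Hence G is not cyclic.

Answer: No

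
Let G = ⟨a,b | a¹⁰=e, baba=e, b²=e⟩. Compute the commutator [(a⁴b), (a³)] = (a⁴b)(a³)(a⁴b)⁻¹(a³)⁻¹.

[(a⁴b), (a³)] = (a⁴b)·(a³)·(a⁴b)⁻¹·(a³)⁻¹.
  (a⁴b) · (a³) = ab
  (ab) · (a⁴b) = a⁷
  (a⁷) · (a⁷) = a⁴

Answer: a⁴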